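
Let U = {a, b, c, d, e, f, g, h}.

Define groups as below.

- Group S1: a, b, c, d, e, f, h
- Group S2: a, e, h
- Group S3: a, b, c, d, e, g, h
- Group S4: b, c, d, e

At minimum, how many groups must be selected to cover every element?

2

S1 and S3 cover everything between them: the union {a, b, c, d, e, f, g, h} is all of U.
No single group has all 8 elements (the largest, S1, has 7), so 2 is optimal.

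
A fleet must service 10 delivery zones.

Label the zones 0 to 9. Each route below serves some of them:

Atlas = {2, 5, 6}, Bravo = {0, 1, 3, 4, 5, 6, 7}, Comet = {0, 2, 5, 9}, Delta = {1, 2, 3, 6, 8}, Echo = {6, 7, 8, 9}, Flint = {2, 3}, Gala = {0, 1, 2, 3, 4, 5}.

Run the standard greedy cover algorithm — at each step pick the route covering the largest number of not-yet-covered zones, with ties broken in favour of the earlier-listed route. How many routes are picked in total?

Greedy: pick Bravo (covers 7 new) → pick Comet (covers 2 new) → pick Delta (covers 1 new). Total picks: 3.
(The true minimum cover uses only 2 routes, so greedy is not optimal here.)

3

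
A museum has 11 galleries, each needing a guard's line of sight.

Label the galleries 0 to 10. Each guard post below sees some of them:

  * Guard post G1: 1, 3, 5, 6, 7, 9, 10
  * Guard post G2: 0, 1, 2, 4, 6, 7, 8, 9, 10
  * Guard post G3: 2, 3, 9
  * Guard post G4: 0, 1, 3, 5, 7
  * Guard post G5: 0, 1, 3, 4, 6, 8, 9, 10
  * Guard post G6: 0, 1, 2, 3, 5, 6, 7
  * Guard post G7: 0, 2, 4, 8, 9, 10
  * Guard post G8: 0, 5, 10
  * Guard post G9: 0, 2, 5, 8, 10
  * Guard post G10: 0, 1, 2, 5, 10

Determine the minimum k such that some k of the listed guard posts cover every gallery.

Take {G2, G4}. Their union is {0, 1, 2, 3, 4, 5, 6, 7, 8, 9, 10}, which is all 11 galleries.
No single guard post has all 11 galleries (the largest, G2, has 9), so 2 is optimal.

2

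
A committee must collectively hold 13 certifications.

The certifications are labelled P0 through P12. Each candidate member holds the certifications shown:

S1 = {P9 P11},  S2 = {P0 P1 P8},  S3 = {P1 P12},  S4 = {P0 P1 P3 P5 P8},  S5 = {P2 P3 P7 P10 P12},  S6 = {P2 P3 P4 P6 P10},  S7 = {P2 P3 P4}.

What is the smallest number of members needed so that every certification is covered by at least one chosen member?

4

S1 and S4 and S5 and S6 together: S1 ∪ S4 ∪ S5 ∪ S6 = {P0, P1, P2, P3, P4, P5, P6, P7, P8, P9, P10, P11, P12} — every certification is covered.
Only S1 contains P9, so S1 is forced; the remaining 11 certifications need at least 3 more members (each remaining member adds at most 5) — so at least 4 members are needed, and 4 is optimal.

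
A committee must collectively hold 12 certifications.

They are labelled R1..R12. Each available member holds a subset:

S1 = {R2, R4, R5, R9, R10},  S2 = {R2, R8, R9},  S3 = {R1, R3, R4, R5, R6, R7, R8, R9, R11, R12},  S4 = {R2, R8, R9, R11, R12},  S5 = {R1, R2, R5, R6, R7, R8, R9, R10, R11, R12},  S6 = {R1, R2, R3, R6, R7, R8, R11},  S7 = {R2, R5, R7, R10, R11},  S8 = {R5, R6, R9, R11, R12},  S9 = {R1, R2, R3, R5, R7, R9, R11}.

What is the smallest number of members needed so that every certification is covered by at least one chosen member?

2

S3 and S7 together: S3 ∪ S7 = {R1, R2, R3, R4, R5, R6, R7, R8, R9, R10, R11, R12} — every certification is covered.
No single member has all 12 certifications (the largest, S3, has 10), so 2 is optimal.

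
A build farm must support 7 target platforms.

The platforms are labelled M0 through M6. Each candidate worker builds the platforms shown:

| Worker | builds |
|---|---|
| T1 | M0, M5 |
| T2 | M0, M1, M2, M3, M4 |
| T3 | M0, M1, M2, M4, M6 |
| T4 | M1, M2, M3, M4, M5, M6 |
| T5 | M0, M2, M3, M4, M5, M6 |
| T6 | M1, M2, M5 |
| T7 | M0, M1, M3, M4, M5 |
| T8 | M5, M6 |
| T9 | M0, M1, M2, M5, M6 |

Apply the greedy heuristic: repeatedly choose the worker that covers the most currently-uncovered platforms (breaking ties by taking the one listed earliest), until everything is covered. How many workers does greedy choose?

2

Greedy: pick T4 (covers 6 new) → pick T1 (covers 1 new). Total picks: 2.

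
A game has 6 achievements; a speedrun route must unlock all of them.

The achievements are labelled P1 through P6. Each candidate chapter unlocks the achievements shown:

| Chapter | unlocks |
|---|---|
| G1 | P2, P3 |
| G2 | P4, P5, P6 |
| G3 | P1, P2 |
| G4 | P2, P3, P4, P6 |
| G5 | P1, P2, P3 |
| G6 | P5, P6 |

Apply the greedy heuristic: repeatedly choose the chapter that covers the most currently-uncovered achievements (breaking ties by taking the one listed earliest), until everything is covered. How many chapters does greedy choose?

Greedy: pick G4 (covers 4 new) → pick G2 (covers 1 new) → pick G3 (covers 1 new). Total picks: 3.
(The true minimum cover uses only 2 chapters, so greedy is not optimal here.)

3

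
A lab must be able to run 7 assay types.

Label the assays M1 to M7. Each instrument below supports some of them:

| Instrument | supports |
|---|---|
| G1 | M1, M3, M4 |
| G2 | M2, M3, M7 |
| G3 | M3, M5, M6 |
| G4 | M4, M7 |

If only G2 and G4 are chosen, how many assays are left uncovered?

Union of G2, G4 = {M2, M3, M4, M7}.
Not covered: M1, M5, M6 — 3 assays.

3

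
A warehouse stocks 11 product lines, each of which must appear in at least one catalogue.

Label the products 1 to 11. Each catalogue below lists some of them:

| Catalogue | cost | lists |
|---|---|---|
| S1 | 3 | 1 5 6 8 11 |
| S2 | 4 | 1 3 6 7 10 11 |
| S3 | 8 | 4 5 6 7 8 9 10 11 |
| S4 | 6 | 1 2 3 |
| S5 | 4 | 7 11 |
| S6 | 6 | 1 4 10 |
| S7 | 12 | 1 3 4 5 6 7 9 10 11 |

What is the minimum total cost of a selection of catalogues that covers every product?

14

S3, S4 together cover every product (S3 ∪ S4 = {1, 2, 3, 4, 5, 6, 7, 8, 9, 10, 11}); total cost 8 + 6 = 14.
The greedy pick S1, S2, S3, S4 costs 21; no covering selection beats 14.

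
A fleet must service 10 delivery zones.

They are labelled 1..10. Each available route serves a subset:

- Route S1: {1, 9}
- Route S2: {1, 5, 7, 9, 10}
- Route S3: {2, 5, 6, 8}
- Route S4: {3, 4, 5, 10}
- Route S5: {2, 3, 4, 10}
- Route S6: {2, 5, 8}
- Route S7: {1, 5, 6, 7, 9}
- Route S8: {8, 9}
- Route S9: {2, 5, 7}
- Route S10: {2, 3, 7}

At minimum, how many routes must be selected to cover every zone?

Take {S4, S6, S7}. Their union is {1, 2, 3, 4, 5, 6, 7, 8, 9, 10}, which is all 10 zones.
No 2 of the 10 routes cover everything (all 45 combinations miss at least one zone), so 3 is optimal.

3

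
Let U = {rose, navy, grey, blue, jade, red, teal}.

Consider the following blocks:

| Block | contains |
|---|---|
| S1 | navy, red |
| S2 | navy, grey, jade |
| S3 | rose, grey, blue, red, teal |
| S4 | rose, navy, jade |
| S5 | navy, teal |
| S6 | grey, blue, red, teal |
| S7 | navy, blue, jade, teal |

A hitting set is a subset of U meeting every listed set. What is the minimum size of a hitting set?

Take H = {navy, teal}. Each listed block contains at least one of these, so H is a hitting set of size 2.
The blocks S4, S6 are pairwise disjoint, so any hitting set needs a separate point for each — at least 2. Hence 2 is optimal.

2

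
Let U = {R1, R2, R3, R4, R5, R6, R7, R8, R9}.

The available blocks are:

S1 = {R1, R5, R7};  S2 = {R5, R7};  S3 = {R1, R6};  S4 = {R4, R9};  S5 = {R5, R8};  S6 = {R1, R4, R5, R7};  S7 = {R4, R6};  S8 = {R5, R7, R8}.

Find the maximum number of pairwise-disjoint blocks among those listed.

S2, S3, S4 are pairwise disjoint (S2={R5,R7}; S3={R1,R6}; S4={R4,R9}).
Every remaining block overlaps one of these, and no 4 of the listed blocks are pairwise disjoint, so 3 is the maximum.

3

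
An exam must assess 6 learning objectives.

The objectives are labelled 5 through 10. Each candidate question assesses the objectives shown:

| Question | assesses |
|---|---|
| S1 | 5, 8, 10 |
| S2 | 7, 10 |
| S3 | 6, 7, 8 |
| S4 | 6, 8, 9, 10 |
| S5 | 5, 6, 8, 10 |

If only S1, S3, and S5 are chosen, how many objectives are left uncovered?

1

Union of S1, S3, S5 = {5, 6, 7, 8, 10}.
Not covered: 9 — 1 objective.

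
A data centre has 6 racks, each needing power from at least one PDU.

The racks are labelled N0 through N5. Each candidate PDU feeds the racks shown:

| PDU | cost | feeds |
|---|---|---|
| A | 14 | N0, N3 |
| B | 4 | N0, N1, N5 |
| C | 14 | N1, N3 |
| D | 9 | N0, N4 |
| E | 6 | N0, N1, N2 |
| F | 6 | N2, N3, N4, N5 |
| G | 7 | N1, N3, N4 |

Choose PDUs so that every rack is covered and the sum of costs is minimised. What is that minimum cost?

10

B, F together cover every rack (B ∪ F = {N0, N1, N2, N3, N4, N5}); total cost 4 + 6 = 10.
No covering selection has total cost below 10.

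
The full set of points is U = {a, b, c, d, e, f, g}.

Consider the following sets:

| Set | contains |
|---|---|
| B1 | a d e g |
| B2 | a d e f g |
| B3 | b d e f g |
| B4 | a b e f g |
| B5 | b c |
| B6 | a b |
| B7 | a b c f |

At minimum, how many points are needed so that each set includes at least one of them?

2

The 2 points {a, b} hit every set.
The sets B2, B5 are pairwise disjoint, so any hitting set needs a separate point for each — at least 2. Hence 2 is optimal.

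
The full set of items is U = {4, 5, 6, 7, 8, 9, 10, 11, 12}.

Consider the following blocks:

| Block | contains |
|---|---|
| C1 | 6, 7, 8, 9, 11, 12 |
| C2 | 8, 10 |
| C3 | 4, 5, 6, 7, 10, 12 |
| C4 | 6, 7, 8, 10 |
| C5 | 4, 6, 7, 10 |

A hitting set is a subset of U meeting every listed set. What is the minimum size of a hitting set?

H = {10, 11} meets every block (each contains at least one member of H), and |H| = 2.
No single item lies in every block, so at least 2 are needed and 2 is optimal.

2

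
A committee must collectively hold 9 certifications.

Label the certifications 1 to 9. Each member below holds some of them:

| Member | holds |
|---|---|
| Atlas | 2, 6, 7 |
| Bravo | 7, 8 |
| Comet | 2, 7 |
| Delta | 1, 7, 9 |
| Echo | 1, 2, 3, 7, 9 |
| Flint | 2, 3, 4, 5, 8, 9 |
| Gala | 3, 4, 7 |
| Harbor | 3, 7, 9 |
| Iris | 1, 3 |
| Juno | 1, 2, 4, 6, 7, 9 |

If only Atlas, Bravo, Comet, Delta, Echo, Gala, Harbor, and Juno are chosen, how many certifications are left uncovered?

Union of Atlas, Bravo, Comet, Delta, Echo, Gala, Harbor, Juno = {1, 2, 3, 4, 6, 7, 8, 9}.
Not covered: 5 — 1 certification.

1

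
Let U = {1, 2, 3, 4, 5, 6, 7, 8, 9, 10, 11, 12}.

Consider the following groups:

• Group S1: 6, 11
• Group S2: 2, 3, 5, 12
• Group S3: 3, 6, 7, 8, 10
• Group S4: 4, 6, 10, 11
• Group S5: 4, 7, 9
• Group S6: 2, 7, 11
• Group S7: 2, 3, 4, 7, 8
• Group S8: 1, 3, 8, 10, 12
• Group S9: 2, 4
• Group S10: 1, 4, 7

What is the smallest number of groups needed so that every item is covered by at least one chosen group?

4

Take {S1, S2, S5, S8}. Their union is {1, 2, 3, 4, 5, 6, 7, 8, 9, 10, 11, 12}, which is all 12 items.
No 3 of the 10 groups cover everything (all 120 combinations miss at least one item), so 4 is optimal.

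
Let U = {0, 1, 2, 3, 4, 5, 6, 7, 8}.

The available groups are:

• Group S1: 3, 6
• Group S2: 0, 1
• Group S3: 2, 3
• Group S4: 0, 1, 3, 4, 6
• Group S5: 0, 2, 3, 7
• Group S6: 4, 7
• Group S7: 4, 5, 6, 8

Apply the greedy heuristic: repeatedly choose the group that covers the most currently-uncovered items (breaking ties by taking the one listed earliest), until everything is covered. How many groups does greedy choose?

Greedy: pick S4 (covers 5 new) → pick S5 (covers 2 new) → pick S7 (covers 2 new). Total picks: 3.

3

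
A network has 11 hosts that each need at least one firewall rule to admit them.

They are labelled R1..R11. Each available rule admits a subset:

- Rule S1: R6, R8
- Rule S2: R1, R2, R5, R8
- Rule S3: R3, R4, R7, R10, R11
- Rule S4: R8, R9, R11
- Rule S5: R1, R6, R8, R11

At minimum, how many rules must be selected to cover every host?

S2 and S3 and S4 and S5 together: S2 ∪ S3 ∪ S4 ∪ S5 = {R1, R2, R3, R4, R5, R6, R7, R8, R9, R10, R11} — every host is covered.
No 3 of the 5 rules cover everything (all 10 combinations miss at least one host), so 4 is optimal.

4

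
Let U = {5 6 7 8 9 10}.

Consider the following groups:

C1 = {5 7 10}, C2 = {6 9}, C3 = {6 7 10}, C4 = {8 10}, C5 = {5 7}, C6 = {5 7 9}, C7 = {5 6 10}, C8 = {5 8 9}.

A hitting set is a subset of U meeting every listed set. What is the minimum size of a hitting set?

Take H = {7, 9, 10}. Each listed group contains at least one of these, so H is a hitting set of size 3.
The groups C2, C4, C5 are pairwise disjoint, so any hitting set needs a separate element for each — at least 3. Hence 3 is optimal.

3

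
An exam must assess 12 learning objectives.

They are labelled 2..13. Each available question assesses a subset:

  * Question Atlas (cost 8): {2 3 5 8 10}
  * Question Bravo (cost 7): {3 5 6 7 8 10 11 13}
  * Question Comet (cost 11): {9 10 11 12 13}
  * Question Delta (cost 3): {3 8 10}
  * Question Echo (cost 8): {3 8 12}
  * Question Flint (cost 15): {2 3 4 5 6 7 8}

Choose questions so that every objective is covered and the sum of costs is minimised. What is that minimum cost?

26

Comet, Flint together cover every objective (Comet ∪ Flint = {2, 3, 4, 5, 6, 7, 8, 9, 10, 11, 12, 13}); total cost 11 + 15 = 26.
The greedy pick Bravo, Comet, Flint costs 33; no covering selection beats 26.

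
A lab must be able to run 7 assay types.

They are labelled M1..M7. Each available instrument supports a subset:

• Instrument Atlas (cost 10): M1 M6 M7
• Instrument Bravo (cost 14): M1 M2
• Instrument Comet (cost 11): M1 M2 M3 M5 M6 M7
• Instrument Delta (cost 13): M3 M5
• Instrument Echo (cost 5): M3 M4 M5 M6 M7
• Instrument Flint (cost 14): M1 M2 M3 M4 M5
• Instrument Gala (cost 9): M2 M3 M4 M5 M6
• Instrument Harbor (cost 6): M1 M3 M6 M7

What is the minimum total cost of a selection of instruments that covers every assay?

15

Gala, Harbor together cover every assay (Gala ∪ Harbor = {M1, M2, M3, M4, M5, M6, M7}); total cost 9 + 6 = 15.
The greedy pick Echo, Comet costs 16; no covering selection beats 15.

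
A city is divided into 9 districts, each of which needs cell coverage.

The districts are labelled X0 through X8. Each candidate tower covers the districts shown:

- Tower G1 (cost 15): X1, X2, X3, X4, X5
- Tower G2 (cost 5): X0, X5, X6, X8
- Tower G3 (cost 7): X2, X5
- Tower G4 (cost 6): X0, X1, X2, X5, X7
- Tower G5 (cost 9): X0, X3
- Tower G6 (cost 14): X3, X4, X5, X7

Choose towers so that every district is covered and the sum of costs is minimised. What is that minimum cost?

G2, G4, G6 together cover every district (G2 ∪ G4 ∪ G6 = {X0, X1, X2, X3, X4, X5, X6, X7, X8}); total cost 5 + 6 + 14 = 25.
No covering selection has total cost below 25.

25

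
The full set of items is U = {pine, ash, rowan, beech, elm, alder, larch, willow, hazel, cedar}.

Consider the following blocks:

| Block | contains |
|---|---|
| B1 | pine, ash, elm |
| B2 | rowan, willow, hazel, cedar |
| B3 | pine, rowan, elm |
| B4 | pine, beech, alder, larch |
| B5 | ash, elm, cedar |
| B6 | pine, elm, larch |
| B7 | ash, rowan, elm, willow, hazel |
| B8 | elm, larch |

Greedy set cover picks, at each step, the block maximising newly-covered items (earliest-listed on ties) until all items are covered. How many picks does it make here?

3

Greedy: pick B7 (covers 5 new) → pick B4 (covers 4 new) → pick B2 (covers 1 new). Total picks: 3.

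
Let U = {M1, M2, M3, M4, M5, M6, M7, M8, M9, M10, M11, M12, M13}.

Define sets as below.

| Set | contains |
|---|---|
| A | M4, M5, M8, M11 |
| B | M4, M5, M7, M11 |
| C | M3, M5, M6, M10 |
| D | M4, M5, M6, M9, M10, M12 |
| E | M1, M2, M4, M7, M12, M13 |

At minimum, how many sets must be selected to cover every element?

4

A, C, D, and E cover everything between them: the union {M1, M2, M3, M4, M5, M6, M7, M8, M9, M10, M11, M12, M13} is all of U.
No 3 of the 5 sets cover everything (all 10 combinations miss at least one element), so 4 is optimal.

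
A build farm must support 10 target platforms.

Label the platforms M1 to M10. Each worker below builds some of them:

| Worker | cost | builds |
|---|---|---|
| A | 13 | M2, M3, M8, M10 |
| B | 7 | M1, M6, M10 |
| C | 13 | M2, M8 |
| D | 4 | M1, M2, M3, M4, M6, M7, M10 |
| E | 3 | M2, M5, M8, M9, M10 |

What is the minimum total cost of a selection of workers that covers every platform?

7

D, E together cover every platform (D ∪ E = {M1, M2, M3, M4, M5, M6, M7, M8, M9, M10}); total cost 4 + 3 = 7.
No covering selection has total cost below 7.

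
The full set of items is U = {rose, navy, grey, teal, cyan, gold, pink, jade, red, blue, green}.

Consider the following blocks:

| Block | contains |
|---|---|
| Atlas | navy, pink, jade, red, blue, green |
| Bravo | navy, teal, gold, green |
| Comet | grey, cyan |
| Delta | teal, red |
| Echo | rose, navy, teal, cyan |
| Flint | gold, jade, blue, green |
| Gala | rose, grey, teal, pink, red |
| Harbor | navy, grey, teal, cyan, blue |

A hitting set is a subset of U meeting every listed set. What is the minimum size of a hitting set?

3

Take H = {teal, cyan, green}. Each listed block contains at least one of these, so H is a hitting set of size 3.
The blocks Comet, Delta, Flint are pairwise disjoint, so any hitting set needs a separate item for each — at least 3. Hence 3 is optimal.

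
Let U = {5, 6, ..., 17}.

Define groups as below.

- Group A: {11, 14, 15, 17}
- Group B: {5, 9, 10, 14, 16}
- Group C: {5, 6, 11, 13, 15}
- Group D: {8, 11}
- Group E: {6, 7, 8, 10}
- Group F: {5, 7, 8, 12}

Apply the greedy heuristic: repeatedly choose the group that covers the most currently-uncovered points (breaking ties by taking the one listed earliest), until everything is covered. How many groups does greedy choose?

4

Greedy: pick B (covers 5 new) → pick C (covers 4 new) → pick F (covers 3 new) → pick A (covers 1 new). Total picks: 4.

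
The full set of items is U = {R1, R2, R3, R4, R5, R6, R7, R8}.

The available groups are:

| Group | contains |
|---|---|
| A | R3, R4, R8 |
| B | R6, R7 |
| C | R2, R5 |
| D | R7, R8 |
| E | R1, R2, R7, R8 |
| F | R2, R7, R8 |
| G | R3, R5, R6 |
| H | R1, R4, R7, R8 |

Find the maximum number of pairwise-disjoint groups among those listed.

3

A, B, C are pairwise disjoint (A={R3,R4,R8}; B={R6,R7}; C={R2,R5}).
Every remaining group overlaps one of these, and no 4 of the listed groups are pairwise disjoint, so 3 is the maximum.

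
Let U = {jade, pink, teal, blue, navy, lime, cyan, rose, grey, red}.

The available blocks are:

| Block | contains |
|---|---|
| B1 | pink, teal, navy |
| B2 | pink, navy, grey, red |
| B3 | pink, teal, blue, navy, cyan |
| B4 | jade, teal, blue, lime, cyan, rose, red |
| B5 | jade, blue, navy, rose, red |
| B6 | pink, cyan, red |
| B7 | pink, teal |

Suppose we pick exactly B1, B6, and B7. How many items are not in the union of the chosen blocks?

5

Union of B1, B6, B7 = {pink, teal, navy, cyan, red}.
Not covered: jade, blue, lime, rose, grey — 5 items.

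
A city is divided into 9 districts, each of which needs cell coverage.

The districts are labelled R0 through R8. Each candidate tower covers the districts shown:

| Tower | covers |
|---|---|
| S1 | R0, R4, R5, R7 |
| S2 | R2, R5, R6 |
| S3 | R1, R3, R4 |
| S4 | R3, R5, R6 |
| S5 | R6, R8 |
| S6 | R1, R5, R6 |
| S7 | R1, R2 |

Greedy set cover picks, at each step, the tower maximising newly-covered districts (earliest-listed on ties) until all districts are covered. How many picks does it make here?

4

Greedy: pick S1 (covers 4 new) → pick S2 (covers 2 new) → pick S3 (covers 2 new) → pick S5 (covers 1 new). Total picks: 4.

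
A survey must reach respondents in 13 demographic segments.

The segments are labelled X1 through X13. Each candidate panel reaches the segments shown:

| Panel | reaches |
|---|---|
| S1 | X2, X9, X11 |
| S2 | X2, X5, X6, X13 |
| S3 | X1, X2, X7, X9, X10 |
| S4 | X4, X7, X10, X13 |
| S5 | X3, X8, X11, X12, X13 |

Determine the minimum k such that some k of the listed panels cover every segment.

Take {S2, S3, S4, S5}. Their union is {X1, X2, X3, X4, X5, X6, X7, X8, X9, X10, X11, X12, X13}, which is all 13 segments.
Only S4 contains X4, so S4 is forced; the remaining 9 segments need at least 3 more panels (each remaining panel adds at most 4) — so at least 4 panels are needed, and 4 is optimal.

4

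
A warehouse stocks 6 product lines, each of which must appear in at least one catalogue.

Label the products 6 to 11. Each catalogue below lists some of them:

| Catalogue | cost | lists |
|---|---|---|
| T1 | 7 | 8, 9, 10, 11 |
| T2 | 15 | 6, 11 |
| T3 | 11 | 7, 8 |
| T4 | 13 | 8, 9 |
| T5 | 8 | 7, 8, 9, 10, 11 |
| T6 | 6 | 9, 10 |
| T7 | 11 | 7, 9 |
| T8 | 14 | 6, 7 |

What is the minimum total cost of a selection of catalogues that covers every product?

T1, T8 together cover every product (T1 ∪ T8 = {6, 7, 8, 9, 10, 11}); total cost 7 + 14 = 21.
The greedy pick T5, T8 costs 22; no covering selection beats 21.

21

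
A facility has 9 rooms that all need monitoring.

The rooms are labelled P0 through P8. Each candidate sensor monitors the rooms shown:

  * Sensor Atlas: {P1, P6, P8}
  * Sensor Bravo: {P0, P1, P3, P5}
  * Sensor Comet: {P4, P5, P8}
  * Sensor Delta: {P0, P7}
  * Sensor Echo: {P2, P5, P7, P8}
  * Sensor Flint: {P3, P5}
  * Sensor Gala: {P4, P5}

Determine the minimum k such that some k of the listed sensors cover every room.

4

Atlas and Bravo and Comet and Echo together: Atlas ∪ Bravo ∪ Comet ∪ Echo = {P0, P1, P2, P3, P4, P5, P6, P7, P8} — every room is covered.
No 3 of the 7 sensors cover everything (all 35 combinations miss at least one room), so 4 is optimal.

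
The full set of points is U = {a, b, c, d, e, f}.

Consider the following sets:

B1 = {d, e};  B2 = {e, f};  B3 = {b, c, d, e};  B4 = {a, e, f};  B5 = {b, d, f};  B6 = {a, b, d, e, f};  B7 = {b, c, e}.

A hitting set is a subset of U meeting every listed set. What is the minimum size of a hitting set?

2

The 2 points {e, f} hit every set.
No single point lies in every set, so at least 2 are needed and 2 is optimal.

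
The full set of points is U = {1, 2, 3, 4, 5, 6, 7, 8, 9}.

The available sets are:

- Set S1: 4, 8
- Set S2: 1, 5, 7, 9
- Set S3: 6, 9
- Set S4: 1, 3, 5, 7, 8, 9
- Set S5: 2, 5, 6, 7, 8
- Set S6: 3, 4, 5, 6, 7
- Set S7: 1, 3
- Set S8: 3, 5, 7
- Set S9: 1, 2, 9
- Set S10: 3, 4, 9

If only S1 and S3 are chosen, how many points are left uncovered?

Union of S1, S3 = {4, 6, 8, 9}.
Not covered: 1, 2, 3, 5, 7 — 5 points.

5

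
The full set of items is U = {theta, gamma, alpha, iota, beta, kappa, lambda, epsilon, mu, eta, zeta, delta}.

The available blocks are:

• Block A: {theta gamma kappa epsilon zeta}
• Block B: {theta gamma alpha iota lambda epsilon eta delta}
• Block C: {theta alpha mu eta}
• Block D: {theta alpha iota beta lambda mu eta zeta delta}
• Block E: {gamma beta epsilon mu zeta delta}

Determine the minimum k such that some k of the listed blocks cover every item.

2

A and D cover everything between them: the union {theta, gamma, alpha, iota, beta, kappa, lambda, epsilon, mu, eta, zeta, delta} is all of U.
No single block has all 12 items (the largest, D, has 9), so 2 is optimal.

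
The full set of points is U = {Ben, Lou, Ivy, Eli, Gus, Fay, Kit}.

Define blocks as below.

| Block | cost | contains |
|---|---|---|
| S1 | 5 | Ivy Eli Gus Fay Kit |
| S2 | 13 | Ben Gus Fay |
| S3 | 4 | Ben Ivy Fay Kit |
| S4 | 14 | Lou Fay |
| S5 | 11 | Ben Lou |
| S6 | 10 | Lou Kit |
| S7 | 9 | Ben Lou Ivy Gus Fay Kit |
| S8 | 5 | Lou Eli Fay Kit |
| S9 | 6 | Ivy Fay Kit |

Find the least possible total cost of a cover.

14

S1, S7 together cover every point (S1 ∪ S7 = {Ben, Lou, Ivy, Eli, Gus, Fay, Kit}); total cost 5 + 9 = 14.
No covering selection has total cost below 14.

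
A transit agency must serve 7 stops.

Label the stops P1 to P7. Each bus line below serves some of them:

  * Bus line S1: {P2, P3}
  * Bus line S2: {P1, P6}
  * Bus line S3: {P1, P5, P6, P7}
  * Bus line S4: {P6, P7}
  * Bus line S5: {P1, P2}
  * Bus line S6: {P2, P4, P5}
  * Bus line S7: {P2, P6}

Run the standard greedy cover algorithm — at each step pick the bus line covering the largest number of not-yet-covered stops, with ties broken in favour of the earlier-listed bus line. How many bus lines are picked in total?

3

Greedy: pick S3 (covers 4 new) → pick S1 (covers 2 new) → pick S6 (covers 1 new). Total picks: 3.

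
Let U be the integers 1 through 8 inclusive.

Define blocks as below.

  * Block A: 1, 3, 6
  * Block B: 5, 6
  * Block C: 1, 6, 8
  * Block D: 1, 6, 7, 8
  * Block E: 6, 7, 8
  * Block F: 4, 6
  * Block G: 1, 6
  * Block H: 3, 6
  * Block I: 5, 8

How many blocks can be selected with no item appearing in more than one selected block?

H, I are pairwise disjoint (H={3,6}; I={5,8}).
Every remaining block overlaps one of these, and no 3 of the listed blocks are pairwise disjoint, so 2 is the maximum.

2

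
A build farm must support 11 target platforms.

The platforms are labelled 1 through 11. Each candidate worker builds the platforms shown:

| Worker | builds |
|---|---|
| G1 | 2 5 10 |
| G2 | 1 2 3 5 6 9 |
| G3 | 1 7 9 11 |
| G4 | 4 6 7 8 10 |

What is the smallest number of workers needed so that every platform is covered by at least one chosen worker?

3

Take {G2, G3, G4}. Their union is {1, 2, 3, 4, 5, 6, 7, 8, 9, 10, 11}, which is all 11 platforms.
Only G2 contains 3, so G2 is forced; the remaining 5 platforms need at least 2 more workers (each remaining worker adds at most 4) — so at least 3 workers are needed, and 3 is optimal.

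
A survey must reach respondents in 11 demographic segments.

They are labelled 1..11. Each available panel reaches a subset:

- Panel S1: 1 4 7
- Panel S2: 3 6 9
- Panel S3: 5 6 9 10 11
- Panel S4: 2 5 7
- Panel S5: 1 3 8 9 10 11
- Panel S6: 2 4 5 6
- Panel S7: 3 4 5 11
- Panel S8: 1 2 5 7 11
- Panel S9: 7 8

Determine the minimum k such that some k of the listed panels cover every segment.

Take {S4, S5, S6}. Their union is {1, 2, 3, 4, 5, 6, 7, 8, 9, 10, 11}, which is all 11 segments.
No 2 of the 9 panels cover everything (all 36 combinations miss at least one segment), so 3 is optimal.

3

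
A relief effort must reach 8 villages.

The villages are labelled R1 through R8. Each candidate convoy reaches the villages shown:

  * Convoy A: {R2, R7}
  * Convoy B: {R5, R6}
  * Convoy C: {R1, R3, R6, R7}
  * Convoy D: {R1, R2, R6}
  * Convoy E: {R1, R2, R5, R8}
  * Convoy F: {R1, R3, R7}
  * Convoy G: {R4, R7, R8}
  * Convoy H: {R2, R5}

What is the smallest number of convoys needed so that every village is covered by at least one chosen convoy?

3

Take {C, G, H}. Their union is {R1, R2, R3, R4, R5, R6, R7, R8}, which is all 8 villages.
Only G contains R4, so G is forced; the remaining 5 villages need at least 2 more convoys (each remaining convoy adds at most 3) — so at least 3 convoys are needed, and 3 is optimal.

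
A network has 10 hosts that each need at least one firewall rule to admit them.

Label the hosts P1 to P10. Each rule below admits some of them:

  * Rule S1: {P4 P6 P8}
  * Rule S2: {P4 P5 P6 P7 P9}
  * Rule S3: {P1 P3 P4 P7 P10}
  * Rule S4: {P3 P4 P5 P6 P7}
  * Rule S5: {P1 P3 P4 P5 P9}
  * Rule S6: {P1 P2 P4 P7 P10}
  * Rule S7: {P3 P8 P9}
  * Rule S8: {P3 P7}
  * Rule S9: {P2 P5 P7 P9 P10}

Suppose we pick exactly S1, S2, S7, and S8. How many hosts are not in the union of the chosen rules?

3

Union of S1, S2, S7, S8 = {P3, P4, P5, P6, P7, P8, P9}.
Not covered: P1, P2, P10 — 3 hosts.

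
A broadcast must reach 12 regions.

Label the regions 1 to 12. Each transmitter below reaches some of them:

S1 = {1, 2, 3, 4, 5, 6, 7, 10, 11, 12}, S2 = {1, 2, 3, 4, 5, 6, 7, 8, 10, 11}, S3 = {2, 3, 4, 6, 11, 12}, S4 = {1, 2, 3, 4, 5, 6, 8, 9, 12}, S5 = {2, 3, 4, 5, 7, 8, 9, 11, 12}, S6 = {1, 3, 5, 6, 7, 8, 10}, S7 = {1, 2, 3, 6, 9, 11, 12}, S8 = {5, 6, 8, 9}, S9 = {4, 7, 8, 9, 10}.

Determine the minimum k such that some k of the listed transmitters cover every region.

2

Take {S2, S7}. Their union is {1, 2, 3, 4, 5, 6, 7, 8, 9, 10, 11, 12}, which is all 12 regions.
No single transmitter has all 12 regions (the largest, S1, has 10), so 2 is optimal.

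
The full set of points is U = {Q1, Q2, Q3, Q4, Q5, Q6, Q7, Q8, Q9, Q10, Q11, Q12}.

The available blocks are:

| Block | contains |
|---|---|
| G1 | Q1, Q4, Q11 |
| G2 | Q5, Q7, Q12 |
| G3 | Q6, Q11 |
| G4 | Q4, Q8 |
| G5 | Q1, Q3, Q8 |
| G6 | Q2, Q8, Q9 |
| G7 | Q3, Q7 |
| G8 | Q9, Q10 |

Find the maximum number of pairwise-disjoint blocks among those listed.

G2, G3, G4, G8 are pairwise disjoint (G2={Q5,Q7,Q12}; G3={Q6,Q11}; G4={Q4,Q8}; G8={Q9,Q10}).
Every remaining block overlaps one of these, and no 5 of the listed blocks are pairwise disjoint, so 4 is the maximum.

4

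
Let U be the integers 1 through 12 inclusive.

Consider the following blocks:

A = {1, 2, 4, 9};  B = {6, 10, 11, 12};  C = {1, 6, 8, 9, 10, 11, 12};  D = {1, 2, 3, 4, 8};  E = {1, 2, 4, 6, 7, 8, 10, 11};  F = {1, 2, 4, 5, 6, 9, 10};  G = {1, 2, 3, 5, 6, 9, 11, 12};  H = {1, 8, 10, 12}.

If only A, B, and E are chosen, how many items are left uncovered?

2

Union of A, B, E = {1, 2, 4, 6, 7, 8, 9, 10, 11, 12}.
Not covered: 3, 5 — 2 items.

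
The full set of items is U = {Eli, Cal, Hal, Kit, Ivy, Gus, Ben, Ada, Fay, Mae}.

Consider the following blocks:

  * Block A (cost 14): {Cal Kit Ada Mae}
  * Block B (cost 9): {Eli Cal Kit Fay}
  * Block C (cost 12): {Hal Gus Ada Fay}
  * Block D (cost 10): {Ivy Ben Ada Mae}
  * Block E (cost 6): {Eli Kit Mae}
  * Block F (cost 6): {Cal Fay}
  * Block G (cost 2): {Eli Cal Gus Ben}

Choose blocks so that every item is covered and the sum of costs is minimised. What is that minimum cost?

30

C, D, E, G together cover every item (C ∪ D ∪ E ∪ G = {Eli, Cal, Hal, Kit, Ivy, Gus, Ben, Ada, Fay, Mae}); total cost 12 + 10 + 6 + 2 = 30.
No covering selection has total cost below 30.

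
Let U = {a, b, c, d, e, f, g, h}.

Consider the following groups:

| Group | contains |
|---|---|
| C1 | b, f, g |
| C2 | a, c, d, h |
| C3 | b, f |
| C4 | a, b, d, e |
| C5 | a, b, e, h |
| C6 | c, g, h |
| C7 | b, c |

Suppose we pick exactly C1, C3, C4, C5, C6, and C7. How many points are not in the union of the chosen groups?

0

Union of C1, C3, C4, C5, C6, C7 = {a, b, c, d, e, f, g, h} — that's every point, so 0 are uncovered.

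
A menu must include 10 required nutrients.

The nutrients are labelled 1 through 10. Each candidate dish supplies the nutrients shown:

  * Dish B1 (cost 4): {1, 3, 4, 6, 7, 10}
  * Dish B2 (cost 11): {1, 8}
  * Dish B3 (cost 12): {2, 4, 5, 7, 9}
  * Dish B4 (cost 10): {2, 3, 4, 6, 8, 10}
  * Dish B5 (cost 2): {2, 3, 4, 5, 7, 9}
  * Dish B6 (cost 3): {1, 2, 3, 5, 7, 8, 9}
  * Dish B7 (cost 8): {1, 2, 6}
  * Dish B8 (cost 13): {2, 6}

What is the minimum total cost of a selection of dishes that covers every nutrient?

B1, B6 together cover every nutrient (B1 ∪ B6 = {1, 2, 3, 4, 5, 6, 7, 8, 9, 10}); total cost 4 + 3 = 7.
The greedy pick B5, B1, B6 costs 9; no covering selection beats 7.

7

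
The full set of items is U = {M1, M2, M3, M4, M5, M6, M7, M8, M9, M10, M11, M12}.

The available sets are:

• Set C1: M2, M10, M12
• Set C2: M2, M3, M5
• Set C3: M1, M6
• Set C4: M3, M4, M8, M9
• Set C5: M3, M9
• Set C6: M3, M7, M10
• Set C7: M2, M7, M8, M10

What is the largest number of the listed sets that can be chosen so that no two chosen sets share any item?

3

C1, C3, C5 are pairwise disjoint (C1={M2,M10,M12}; C3={M1,M6}; C5={M3,M9}).
Every remaining set overlaps one of these, and no 4 of the listed sets are pairwise disjoint, so 3 is the maximum.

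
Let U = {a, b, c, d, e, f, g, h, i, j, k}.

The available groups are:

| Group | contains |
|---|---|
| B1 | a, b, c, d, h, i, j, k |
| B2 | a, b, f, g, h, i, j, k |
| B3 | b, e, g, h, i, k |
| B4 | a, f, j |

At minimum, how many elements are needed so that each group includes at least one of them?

2

The 2 elements {f, i} hit every group.
The groups B3, B4 are pairwise disjoint, so any hitting set needs a separate element for each — at least 2. Hence 2 is optimal.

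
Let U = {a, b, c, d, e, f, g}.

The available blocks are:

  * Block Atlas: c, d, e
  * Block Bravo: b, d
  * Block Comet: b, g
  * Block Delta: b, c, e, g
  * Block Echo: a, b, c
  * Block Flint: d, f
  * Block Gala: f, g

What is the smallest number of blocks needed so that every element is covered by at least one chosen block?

3

Delta and Echo and Flint together: Delta ∪ Echo ∪ Flint = {a, b, c, d, e, f, g} — every element is covered.
Only Echo contains a, so Echo is forced; the remaining 4 elements need at least 2 more blocks (each remaining block adds at most 2) — so at least 3 blocks are needed, and 3 is optimal.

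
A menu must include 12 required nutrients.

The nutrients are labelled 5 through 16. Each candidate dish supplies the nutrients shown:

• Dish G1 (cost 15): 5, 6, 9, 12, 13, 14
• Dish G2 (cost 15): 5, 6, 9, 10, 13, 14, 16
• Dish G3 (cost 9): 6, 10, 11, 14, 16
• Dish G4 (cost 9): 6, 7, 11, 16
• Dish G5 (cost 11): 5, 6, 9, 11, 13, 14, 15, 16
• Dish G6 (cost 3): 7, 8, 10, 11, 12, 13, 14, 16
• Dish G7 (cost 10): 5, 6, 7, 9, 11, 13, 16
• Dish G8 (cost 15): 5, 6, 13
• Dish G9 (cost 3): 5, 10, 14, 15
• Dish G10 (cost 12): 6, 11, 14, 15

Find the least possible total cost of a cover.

G5, G6 together cover every nutrient (G5 ∪ G6 = {5, 6, 7, 8, 9, 10, 11, 12, 13, 14, 15, 16}); total cost 11 + 3 = 14.
The greedy pick G6, G9, G7 costs 16; no covering selection beats 14.

14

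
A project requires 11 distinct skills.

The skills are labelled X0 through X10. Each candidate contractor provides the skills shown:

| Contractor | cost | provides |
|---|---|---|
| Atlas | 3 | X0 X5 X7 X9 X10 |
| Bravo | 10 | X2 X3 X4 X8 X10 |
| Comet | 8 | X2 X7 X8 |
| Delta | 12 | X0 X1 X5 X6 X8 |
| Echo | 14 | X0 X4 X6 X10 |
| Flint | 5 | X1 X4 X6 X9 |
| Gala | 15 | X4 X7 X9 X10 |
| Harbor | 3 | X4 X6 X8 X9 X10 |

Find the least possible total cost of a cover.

Atlas, Bravo, Flint together cover every skill (Atlas ∪ Bravo ∪ Flint = {X0, X1, X2, X3, X4, X5, X6, X7, X8, X9, X10}); total cost 3 + 10 + 5 = 18.
The greedy pick Atlas, Harbor, Bravo, Flint costs 21; no covering selection beats 18.

18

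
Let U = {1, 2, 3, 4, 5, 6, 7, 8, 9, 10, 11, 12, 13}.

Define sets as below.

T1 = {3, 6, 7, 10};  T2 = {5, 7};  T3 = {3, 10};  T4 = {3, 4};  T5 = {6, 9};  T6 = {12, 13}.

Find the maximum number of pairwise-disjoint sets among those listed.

4

T2, T4, T5, T6 are pairwise disjoint (T2={5,7}; T4={3,4}; T5={6,9}; T6={12,13}).
Every remaining set overlaps one of these, and no 5 of the listed sets are pairwise disjoint, so 4 is the maximum.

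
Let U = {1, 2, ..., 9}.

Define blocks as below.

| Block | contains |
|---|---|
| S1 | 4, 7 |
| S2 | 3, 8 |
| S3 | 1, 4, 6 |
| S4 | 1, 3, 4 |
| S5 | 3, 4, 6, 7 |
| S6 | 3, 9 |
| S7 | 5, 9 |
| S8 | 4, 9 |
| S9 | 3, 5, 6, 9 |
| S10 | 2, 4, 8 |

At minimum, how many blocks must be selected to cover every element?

S3, S5, S7, and S10 cover everything between them: the union {1, 2, 3, 4, 5, 6, 7, 8, 9} is all of U.
No 3 of the 10 blocks cover everything (all 120 combinations miss at least one element), so 4 is optimal.

4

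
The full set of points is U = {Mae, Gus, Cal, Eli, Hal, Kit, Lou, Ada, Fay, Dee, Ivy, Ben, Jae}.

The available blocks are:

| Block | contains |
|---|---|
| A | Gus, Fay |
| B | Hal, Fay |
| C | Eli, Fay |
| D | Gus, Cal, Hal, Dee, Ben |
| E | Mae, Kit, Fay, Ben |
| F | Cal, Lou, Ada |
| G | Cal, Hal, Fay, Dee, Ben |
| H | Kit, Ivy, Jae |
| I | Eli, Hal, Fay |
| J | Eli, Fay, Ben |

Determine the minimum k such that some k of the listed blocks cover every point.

5

D and E and F and H and J together: D ∪ E ∪ F ∪ H ∪ J = {Mae, Gus, Cal, Eli, Hal, Kit, Lou, Ada, Fay, Dee, Ivy, Ben, Jae} — every point is covered.
No 4 of the 10 blocks cover everything (all 210 combinations miss at least one point), so 5 is optimal.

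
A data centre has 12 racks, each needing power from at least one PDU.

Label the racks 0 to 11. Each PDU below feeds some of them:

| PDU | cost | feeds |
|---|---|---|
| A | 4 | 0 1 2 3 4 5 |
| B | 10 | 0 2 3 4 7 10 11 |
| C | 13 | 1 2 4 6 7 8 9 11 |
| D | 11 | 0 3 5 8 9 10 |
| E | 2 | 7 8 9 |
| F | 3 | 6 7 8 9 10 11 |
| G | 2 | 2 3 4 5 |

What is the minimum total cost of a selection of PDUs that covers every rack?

A, F together cover every rack (A ∪ F = {0, 1, 2, 3, 4, 5, 6, 7, 8, 9, 10, 11}); total cost 4 + 3 = 7.
The greedy pick F, G, A costs 9; no covering selection beats 7.

7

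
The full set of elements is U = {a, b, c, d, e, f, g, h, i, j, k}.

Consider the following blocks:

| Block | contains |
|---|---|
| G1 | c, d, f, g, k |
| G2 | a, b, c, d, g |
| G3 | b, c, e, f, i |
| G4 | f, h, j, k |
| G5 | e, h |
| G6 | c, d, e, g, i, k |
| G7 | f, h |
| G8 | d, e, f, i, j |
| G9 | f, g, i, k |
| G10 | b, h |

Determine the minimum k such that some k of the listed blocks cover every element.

3

Take {G2, G4, G6}. Their union is {a, b, c, d, e, f, g, h, i, j, k}, which is all 11 elements.
Only G2 contains a, so G2 is forced; the remaining 6 elements need at least 2 more blocks (each remaining block adds at most 4) — so at least 3 blocks are needed, and 3 is optimal.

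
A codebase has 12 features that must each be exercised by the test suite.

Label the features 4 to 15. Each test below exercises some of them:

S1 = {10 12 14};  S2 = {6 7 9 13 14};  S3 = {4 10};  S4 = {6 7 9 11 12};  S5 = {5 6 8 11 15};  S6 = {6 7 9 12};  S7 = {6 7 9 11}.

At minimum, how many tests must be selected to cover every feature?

4

S1 and S2 and S3 and S5 together: S1 ∪ S2 ∪ S3 ∪ S5 = {4, 5, 6, 7, 8, 9, 10, 11, 12, 13, 14, 15} — every feature is covered.
No 3 of the 7 tests cover everything (all 35 combinations miss at least one feature), so 4 is optimal.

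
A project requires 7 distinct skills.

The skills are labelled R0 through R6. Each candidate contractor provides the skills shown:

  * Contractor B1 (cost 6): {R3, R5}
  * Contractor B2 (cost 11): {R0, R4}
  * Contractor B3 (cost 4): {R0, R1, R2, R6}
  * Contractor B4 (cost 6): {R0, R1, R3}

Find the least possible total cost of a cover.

21

B1, B2, B3 together cover every skill (B1 ∪ B2 ∪ B3 = {R0, R1, R2, R3, R4, R5, R6}); total cost 6 + 11 + 4 = 21.
No covering selection has total cost below 21.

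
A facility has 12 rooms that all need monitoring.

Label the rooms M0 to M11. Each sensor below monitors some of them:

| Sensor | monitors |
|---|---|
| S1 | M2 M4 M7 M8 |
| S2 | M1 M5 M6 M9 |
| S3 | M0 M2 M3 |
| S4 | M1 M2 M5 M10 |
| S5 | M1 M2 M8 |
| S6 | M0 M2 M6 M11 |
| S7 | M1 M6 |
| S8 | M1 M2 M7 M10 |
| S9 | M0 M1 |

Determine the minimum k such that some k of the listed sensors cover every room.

S1 and S2 and S3 and S4 and S6 together: S1 ∪ S2 ∪ S3 ∪ S4 ∪ S6 = {M0, M1, M2, M3, M4, M5, M6, M7, M8, M9, M10, M11} — every room is covered.
No 4 of the 9 sensors cover everything (all 126 combinations miss at least one room), so 5 is optimal.

5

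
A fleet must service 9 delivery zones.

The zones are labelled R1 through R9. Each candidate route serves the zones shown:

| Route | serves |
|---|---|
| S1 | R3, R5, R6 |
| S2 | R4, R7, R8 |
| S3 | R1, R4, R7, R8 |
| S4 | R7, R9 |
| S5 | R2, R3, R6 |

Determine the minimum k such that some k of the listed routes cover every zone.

4

Take {S1, S3, S4, S5}. Their union is {R1, R2, R3, R4, R5, R6, R7, R8, R9}, which is all 9 zones.
Only S4 contains R9, so S4 is forced; the remaining 7 zones need at least 3 more routes (each remaining route adds at most 3) — so at least 4 routes are needed, and 4 is optimal.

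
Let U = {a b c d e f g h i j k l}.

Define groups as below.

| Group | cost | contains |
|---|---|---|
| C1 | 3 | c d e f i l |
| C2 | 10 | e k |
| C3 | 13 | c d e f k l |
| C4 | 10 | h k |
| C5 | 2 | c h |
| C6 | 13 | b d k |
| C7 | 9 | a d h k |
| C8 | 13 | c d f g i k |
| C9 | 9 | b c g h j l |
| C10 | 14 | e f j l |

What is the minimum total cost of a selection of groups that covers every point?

21

C1, C7, C9 together cover every point (C1 ∪ C7 ∪ C9 = {a, b, c, d, e, f, g, h, i, j, k, l}); total cost 3 + 9 + 9 = 21.
The greedy pick C1, C5, C9, C7 costs 23; no covering selection beats 21.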